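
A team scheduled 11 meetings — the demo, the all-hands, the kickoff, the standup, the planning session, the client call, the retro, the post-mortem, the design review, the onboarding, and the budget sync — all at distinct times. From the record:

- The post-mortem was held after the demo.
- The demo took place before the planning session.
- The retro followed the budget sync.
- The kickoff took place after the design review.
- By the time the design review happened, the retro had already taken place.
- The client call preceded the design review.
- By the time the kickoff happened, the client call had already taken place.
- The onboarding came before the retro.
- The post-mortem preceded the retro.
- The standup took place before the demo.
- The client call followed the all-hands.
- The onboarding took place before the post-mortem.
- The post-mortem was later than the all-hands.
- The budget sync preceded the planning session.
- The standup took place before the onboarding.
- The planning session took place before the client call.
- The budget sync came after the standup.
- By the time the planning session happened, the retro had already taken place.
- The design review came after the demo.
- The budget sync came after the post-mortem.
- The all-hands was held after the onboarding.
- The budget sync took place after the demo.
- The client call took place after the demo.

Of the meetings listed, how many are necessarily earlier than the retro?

6

Directly stated before the retro: the budget sync, the onboarding, and the post-mortem.
The all-hands reaches the retro via the all-hands → the post-mortem → the retro.
The demo reaches the retro via the demo → the budget sync → the retro.
The standup reaches the retro via the standup → the onboarding → the retro.
No chain forces the design review (or any of the others) ahead of the retro.
That's the all-hands, the budget sync, the demo, the onboarding, the post-mortem, and the standup — 6 in all.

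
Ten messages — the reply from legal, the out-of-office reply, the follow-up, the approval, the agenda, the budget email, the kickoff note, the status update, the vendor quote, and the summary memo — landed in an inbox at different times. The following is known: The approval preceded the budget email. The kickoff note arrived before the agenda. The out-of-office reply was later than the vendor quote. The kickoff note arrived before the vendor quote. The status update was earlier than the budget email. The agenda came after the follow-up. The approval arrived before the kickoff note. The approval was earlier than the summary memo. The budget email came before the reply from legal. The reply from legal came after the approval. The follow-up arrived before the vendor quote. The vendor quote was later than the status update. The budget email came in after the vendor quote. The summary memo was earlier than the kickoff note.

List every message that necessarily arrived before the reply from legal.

Directly stated before the reply from legal: the approval and the budget email.
The follow-up reaches the reply from legal via the follow-up → the vendor quote → the budget email → the reply from legal.
The kickoff note reaches the reply from legal via the kickoff note → the vendor quote → the budget email → the reply from legal.
The status update reaches the reply from legal via the status update → the budget email → the reply from legal.
Likewise the summary memo and the vendor quote each reach the reply from legal by chaining the stated constraints.
No chain forces the agenda (or any of the others) ahead of the reply from legal.

the approval, the budget email, the follow-up, the kickoff note, the status update, the summary memo, the vendor quote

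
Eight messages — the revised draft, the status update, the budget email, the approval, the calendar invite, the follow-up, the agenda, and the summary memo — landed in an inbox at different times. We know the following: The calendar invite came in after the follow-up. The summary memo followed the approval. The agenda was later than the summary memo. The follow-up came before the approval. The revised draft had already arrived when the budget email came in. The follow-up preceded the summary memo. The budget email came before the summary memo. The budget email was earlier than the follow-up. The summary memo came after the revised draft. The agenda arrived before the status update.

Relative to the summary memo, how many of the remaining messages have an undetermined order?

1

Forced before the summary memo: the approval, the budget email, the follow-up, and the revised draft; forced after the summary memo: the agenda and the status update.
That leaves the calendar invite with no forced order relative to the summary memo — 1.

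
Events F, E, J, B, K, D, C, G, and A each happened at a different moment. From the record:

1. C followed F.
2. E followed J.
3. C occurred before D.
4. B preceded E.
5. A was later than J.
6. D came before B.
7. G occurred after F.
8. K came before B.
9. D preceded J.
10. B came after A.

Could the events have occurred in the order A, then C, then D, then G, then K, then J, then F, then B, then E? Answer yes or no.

The constraints require F before C, but in the proposed sequence C appears ahead of F. That one violation is enough.

no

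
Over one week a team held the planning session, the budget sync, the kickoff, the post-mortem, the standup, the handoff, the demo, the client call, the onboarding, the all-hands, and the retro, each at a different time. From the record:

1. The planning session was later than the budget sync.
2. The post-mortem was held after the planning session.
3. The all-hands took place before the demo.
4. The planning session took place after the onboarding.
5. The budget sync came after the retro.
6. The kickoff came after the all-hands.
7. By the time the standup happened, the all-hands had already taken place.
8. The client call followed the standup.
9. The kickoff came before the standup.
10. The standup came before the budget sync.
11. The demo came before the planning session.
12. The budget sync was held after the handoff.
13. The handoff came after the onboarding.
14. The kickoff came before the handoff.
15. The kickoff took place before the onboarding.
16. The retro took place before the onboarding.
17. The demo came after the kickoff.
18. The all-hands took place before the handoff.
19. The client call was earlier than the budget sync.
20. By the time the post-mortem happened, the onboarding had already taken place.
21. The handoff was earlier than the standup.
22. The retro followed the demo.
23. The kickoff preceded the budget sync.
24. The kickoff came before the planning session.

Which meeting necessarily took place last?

Every other meeting has a chain of constraints placing it before the post-mortem, so the post-mortem is last.

the post-mortem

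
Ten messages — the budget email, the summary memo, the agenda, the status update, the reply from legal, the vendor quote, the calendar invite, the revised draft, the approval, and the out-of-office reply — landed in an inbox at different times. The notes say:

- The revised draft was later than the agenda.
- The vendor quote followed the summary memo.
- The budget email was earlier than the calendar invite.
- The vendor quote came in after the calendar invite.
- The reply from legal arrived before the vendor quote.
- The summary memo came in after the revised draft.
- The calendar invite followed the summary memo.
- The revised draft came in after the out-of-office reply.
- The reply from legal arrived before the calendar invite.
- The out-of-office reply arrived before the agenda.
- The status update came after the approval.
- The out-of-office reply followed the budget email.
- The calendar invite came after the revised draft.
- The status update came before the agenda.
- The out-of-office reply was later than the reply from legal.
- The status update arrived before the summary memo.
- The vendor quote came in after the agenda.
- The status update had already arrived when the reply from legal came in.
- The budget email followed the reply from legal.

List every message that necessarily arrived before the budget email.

the approval, the reply from legal, the status update

Directly stated before the budget email: the reply from legal.
The approval reaches the budget email via the approval → the status update → the reply from legal → the budget email.
The status update reaches the budget email via the status update → the reply from legal → the budget email.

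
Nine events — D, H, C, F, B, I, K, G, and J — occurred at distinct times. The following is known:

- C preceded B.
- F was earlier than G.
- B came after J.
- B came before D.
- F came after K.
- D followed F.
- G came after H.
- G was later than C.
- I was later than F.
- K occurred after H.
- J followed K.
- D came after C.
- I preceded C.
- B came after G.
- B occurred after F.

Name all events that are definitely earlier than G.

Directly stated before G: C, F, and H.
I reaches G via I → C → G.
K reaches G via K → F → G.
No chain forces B (or any of the others) ahead of G.

C, F, H, I, K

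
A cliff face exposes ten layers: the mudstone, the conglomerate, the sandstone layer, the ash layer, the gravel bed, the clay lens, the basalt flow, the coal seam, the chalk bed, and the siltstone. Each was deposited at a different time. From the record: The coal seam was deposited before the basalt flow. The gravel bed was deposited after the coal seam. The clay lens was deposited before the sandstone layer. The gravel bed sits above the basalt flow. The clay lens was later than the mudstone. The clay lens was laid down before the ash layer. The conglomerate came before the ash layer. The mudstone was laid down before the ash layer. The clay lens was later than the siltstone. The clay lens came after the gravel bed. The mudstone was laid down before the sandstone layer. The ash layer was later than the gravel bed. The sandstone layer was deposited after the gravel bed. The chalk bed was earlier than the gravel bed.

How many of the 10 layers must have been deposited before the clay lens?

Directly stated before the clay lens: the gravel bed, the mudstone, and the siltstone.
The basalt flow reaches the clay lens via the basalt flow → the gravel bed → the clay lens.
The chalk bed reaches the clay lens via the chalk bed → the gravel bed → the clay lens.
The coal seam reaches the clay lens via the coal seam → the gravel bed → the clay lens.
That's the basalt flow, the chalk bed, the coal seam, the gravel bed, the mudstone, and the siltstone — 6 in all.

6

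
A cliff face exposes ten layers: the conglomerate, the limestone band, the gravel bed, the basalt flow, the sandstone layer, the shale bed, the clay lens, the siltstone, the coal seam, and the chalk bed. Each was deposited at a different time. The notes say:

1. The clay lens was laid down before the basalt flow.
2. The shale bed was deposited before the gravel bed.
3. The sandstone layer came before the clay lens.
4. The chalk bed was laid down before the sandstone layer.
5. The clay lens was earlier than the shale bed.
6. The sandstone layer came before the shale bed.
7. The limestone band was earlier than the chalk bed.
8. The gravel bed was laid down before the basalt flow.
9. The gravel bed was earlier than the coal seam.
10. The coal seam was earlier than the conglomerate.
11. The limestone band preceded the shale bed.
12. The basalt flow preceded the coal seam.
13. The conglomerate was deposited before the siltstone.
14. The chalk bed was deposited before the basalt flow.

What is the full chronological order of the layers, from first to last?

the limestone band, the chalk bed, the sandstone layer, the clay lens, the shale bed, the gravel bed, the basalt flow, the coal seam, the conglomerate, the siltstone

The constraints fix every adjacent pair, so only one ordering works:
the limestone band → the chalk bed → the sandstone layer → the clay lens → the shale bed → the gravel bed → the basalt flow → the coal seam → the conglomerate → the siltstone.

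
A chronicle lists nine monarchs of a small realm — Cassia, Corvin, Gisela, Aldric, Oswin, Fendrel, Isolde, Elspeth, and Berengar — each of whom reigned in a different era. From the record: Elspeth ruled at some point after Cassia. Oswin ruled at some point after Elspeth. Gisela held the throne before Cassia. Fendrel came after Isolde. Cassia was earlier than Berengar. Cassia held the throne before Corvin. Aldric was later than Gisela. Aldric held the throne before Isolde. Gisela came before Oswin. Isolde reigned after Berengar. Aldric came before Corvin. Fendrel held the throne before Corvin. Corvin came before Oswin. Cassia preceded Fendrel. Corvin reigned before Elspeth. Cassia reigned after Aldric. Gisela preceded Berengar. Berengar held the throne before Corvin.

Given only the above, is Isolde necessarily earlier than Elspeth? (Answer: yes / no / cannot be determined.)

yes

Chain the constraints: Isolde → Fendrel → Corvin → Elspeth. Each link is directly stated, so Isolde comes before Elspeth.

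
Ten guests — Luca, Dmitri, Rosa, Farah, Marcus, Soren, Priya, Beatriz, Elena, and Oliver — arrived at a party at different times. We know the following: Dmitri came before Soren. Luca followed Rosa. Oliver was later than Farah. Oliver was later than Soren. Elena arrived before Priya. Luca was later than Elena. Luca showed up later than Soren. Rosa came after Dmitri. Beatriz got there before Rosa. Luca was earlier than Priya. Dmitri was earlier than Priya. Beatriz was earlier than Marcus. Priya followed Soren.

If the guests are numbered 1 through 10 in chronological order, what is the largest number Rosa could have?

8

Rosa must come before Luca and Priya — 2 guests forced after them.
Everything else can be placed before Rosa in some valid order, so Rosa can sit as late as position 10 − 2 = 8.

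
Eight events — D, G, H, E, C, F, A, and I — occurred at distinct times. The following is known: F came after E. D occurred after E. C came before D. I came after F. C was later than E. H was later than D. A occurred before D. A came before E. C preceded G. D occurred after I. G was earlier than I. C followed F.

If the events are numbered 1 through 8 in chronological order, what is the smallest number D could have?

7

A, C, E, F, G, and I must all come before D — 6 forced predecessors.
Nothing else is forced ahead of D, so its earliest slot is position 6 + 1 = 7.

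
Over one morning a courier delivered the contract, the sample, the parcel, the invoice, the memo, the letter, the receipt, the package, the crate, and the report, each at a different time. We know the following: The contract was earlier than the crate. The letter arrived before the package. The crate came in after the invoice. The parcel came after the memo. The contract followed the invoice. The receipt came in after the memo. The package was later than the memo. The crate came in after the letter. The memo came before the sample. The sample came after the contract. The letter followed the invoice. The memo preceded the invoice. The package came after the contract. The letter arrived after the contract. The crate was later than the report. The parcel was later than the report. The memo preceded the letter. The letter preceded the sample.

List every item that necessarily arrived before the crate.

Directly stated before the crate: the contract, the invoice, the letter, and the report.
The memo reaches the crate via the memo → the letter → the crate.
No chain forces the package (or any of the others) ahead of the crate.

the contract, the invoice, the letter, the memo, the report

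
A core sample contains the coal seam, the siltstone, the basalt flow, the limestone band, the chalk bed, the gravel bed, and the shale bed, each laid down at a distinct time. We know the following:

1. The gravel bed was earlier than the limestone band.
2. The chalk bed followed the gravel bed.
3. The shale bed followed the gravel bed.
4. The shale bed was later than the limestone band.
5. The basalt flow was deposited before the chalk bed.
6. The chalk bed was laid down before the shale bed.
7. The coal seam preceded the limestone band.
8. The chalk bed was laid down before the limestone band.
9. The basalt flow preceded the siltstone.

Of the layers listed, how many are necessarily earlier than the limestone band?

4

Directly stated before the limestone band: the chalk bed, the coal seam, and the gravel bed.
The basalt flow reaches the limestone band via the basalt flow → the chalk bed → the limestone band.
No chain forces the shale bed (or any of the others) ahead of the limestone band.
That's the basalt flow, the chalk bed, the coal seam, and the gravel bed — 4 in all.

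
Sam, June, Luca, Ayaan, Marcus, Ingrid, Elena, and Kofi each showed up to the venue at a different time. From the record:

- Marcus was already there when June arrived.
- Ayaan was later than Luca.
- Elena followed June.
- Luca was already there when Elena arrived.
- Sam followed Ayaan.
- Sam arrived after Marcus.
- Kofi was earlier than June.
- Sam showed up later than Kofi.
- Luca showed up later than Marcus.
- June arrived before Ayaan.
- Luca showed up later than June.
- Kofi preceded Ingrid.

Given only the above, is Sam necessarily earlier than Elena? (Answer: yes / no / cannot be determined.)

cannot be determined

No chain of stated constraints runs from Sam to Elena, and none runs from Elena to Sam either.
So the relative order of Sam and Elena is not fixed by the given facts.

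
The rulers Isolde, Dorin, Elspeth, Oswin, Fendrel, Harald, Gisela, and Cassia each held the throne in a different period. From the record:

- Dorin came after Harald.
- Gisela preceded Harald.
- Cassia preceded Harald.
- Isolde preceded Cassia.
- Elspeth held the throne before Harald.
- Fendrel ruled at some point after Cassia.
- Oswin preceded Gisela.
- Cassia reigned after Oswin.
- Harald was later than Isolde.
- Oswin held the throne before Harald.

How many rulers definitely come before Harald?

Directly stated before Harald: Cassia, Elspeth, Gisela, Isolde, and Oswin.
That's Cassia, Elspeth, Gisela, Isolde, and Oswin — 5 in all.

5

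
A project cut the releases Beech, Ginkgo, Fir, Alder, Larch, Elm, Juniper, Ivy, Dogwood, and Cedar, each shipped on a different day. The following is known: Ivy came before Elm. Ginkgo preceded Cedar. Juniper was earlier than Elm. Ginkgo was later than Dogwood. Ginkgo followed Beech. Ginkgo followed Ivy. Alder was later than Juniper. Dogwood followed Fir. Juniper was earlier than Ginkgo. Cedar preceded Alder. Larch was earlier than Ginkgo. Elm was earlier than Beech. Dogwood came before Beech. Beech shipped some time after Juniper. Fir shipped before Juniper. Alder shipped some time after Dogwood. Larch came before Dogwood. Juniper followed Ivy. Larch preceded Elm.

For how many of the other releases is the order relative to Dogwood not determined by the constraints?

Forced before Dogwood: Fir and Larch; forced after Dogwood: Alder, Beech, Cedar, and Ginkgo.
That leaves Elm, Ivy, and Juniper with no forced order relative to Dogwood — 3.

3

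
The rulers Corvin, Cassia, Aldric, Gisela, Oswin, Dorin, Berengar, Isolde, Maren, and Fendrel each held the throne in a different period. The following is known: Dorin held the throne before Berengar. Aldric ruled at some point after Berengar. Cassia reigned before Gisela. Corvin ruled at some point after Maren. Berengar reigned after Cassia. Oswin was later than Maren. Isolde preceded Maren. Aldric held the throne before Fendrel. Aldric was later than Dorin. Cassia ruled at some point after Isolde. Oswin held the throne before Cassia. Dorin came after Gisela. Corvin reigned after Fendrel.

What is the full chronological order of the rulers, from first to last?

Isolde, Maren, Oswin, Cassia, Gisela, Dorin, Berengar, Aldric, Fendrel, Corvin

The constraints fix every adjacent pair, so only one ordering works:
Isolde → Maren → Oswin → Cassia → Gisela → Dorin → Berengar → Aldric → Fendrel → Corvin.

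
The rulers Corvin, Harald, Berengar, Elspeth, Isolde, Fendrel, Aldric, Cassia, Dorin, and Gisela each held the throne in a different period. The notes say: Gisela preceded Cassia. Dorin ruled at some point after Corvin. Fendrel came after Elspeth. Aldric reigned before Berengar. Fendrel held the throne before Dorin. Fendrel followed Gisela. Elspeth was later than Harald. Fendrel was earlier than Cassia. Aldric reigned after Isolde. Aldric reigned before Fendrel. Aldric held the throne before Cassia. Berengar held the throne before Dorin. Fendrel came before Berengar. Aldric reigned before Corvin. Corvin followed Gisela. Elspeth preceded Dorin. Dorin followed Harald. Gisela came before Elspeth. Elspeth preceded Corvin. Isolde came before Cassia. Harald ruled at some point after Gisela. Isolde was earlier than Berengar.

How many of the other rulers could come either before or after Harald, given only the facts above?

2

Forced before Harald: Gisela; forced after Harald: Berengar, Cassia, Corvin, Dorin, Elspeth, and Fendrel.
That leaves Aldric and Isolde with no forced order relative to Harald — 2.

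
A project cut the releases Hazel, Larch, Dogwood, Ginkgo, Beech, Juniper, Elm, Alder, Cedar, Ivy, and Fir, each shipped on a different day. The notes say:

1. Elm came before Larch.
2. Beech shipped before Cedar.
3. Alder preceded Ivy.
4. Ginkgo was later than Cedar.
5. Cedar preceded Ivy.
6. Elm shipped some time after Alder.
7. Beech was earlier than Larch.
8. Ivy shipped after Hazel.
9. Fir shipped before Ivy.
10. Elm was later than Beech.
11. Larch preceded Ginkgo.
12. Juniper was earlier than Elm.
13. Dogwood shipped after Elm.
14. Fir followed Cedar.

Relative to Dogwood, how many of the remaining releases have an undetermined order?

6

Forced before Dogwood: Alder, Beech, Elm, and Juniper.
That leaves Cedar, Fir, Ginkgo, Hazel, Ivy, and Larch with no forced order relative to Dogwood — 6.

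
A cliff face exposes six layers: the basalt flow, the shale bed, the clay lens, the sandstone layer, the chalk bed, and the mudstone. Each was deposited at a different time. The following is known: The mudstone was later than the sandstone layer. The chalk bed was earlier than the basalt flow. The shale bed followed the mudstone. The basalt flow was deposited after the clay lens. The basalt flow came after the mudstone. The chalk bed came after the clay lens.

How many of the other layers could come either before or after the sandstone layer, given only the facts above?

Forced after the sandstone layer: the basalt flow, the mudstone, and the shale bed.
That leaves the chalk bed and the clay lens with no forced order relative to the sandstone layer — 2.

2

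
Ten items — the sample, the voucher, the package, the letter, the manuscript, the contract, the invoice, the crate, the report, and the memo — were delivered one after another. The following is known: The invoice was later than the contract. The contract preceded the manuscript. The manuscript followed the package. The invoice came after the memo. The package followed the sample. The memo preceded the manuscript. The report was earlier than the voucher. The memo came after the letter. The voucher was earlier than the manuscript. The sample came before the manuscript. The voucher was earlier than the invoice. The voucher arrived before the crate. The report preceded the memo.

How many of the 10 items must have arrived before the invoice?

5

Directly stated before the invoice: the contract, the memo, and the voucher.
The letter reaches the invoice via the letter → the memo → the invoice.
The report reaches the invoice via the report → the voucher → the invoice.
That's the contract, the letter, the memo, the report, and the voucher — 5 in all.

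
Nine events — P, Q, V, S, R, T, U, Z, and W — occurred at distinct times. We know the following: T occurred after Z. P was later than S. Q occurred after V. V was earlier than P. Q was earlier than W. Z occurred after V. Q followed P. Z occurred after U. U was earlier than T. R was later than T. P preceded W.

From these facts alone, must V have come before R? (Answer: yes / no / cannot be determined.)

yes

Chain the constraints: V → Z → T → R. Each link is directly stated, so V comes before R.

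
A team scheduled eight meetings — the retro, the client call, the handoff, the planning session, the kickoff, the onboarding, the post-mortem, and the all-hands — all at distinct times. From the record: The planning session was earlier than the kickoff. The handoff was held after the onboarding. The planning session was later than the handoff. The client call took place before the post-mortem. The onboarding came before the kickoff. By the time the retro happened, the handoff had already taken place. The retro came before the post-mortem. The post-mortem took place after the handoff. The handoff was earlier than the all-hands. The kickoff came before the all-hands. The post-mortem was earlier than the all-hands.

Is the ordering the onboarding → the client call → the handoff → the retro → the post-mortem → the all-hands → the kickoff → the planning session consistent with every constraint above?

no

The constraints require the planning session before the kickoff, but in the proposed sequence the kickoff appears ahead of the planning session. That one violation is enough.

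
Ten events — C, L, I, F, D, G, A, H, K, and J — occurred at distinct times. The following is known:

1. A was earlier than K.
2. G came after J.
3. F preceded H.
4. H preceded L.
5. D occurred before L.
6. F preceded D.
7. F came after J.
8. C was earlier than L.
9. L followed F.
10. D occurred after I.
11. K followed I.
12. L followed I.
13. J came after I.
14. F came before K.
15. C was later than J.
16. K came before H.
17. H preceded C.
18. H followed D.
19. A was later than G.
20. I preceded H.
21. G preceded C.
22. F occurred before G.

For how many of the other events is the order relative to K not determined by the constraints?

Forced before K: A, F, G, I, and J; forced after K: C, H, and L.
That leaves D with no forced order relative to K — 1.

1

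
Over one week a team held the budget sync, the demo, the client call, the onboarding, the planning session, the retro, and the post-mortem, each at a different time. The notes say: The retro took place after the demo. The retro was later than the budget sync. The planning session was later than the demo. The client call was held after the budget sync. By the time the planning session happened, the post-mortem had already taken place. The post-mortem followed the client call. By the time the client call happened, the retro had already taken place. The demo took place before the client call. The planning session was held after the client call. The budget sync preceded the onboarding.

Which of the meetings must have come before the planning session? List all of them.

Directly stated before the planning session: the client call, the demo, and the post-mortem.
The budget sync reaches the planning session via the budget sync → the client call → the planning session.
The retro reaches the planning session via the retro → the client call → the planning session.
No chain forces the onboarding ahead of the planning session.

the budget sync, the client call, the demo, the post-mortem, the retro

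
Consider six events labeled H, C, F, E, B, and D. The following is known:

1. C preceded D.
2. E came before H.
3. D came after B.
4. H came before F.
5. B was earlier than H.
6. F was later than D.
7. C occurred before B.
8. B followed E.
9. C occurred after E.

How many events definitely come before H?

Directly stated before H: B and E.
C reaches H via C → B → H.
That's B, C, and E — 3 in all.

3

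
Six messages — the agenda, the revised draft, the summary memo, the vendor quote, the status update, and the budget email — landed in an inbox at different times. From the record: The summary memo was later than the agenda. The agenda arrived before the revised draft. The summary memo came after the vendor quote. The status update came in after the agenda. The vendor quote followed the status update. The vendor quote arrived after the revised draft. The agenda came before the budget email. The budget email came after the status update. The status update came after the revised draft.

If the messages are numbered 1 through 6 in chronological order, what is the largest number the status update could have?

The status update must come before the budget email, the summary memo, and the vendor quote — 3 messages forced after it.
Everything else can be placed before the status update in some valid order, so the status update can sit as late as position 6 − 3 = 3.

3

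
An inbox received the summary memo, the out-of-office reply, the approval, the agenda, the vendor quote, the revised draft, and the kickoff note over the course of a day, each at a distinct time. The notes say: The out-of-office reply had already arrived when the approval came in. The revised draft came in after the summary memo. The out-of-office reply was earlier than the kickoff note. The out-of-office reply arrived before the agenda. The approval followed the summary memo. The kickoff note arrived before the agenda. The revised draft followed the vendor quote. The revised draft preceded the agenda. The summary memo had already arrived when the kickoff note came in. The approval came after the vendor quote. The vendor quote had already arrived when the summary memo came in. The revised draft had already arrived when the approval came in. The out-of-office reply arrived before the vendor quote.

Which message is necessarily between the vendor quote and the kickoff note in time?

the summary memo

Tracing the constraints gives the vendor quote → the summary memo → the kickoff note, so the summary memo sits after the vendor quote and before the kickoff note.
No other message is forced both after the vendor quote and before the kickoff note.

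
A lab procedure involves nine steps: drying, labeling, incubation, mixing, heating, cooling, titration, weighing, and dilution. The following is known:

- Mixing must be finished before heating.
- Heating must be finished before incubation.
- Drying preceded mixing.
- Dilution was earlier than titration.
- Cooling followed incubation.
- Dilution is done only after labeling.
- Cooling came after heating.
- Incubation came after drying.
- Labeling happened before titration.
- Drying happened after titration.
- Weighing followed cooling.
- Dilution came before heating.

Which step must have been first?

labeling

Labeling has a chain of constraints placing it before every other step, so labeling must be first.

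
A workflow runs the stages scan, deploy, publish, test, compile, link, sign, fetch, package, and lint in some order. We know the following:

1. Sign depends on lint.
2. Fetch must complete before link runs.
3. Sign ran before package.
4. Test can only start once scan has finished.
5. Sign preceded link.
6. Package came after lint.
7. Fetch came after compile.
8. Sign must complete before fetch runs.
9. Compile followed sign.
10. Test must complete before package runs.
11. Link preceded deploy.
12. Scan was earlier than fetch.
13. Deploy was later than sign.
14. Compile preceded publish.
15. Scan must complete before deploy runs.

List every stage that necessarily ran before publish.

compile, lint, sign

Directly stated before publish: compile.
Lint reaches publish via lint → sign → compile → publish.
Sign reaches publish via sign → compile → publish.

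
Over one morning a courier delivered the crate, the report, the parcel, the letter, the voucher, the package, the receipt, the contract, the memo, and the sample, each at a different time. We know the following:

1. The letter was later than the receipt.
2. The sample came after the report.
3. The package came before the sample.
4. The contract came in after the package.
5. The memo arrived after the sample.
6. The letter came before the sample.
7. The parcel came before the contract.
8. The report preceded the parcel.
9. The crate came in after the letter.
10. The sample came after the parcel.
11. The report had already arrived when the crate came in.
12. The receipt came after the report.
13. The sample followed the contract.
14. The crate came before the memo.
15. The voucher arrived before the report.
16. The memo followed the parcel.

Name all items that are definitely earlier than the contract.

Directly stated before the contract: the package and the parcel.
The report reaches the contract via the report → the parcel → the contract.
The voucher reaches the contract via the voucher → the report → the parcel → the contract.
No chain forces the sample (or any of the others) ahead of the contract.

the package, the parcel, the report, the voucher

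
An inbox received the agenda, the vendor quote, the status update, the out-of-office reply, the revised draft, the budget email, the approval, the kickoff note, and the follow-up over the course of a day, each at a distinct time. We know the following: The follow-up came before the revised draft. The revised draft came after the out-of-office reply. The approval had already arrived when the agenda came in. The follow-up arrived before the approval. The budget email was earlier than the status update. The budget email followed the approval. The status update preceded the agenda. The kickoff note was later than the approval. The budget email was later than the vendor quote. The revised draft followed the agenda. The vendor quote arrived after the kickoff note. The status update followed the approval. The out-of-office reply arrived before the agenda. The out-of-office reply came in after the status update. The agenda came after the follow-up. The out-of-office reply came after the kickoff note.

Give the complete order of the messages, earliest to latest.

the follow-up, the approval, the kickoff note, the vendor quote, the budget email, the status update, the out-of-office reply, the agenda, the revised draft

The constraints fix every adjacent pair, so only one ordering works:
the follow-up → the approval → the kickoff note → the vendor quote → the budget email → the status update → the out-of-office reply → the agenda → the revised draft.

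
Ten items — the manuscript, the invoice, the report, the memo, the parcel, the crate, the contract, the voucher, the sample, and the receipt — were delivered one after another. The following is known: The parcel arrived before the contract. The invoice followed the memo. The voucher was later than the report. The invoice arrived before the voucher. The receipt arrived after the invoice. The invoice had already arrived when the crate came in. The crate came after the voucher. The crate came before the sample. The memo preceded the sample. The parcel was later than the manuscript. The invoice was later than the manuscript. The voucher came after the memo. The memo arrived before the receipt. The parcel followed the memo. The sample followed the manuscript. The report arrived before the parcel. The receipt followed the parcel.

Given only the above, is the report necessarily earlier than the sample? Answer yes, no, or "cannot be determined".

yes

Chain the constraints: the report → the voucher → the crate → the sample. Each link is directly stated, so the report comes before the sample.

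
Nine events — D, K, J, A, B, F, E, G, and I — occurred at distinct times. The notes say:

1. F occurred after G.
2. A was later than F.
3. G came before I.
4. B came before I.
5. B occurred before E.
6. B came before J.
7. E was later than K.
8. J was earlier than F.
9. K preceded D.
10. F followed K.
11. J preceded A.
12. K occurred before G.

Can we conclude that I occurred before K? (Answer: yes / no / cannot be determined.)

Tracing the constraints gives K → G → I, so K must come before I.
That means I cannot be before K.

no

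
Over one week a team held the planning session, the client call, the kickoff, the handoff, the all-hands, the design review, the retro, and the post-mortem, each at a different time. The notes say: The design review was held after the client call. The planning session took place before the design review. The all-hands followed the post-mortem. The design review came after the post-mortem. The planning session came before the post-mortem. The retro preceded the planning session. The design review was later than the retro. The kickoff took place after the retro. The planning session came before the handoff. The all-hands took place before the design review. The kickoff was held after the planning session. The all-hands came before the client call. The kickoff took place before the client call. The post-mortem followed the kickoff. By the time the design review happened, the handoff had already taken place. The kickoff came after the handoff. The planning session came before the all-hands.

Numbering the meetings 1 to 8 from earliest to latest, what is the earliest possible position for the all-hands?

The handoff, the kickoff, the planning session, the post-mortem, and the retro must all come before the all-hands — 5 forced predecessors.
Nothing else is forced ahead of the all-hands, so its earliest slot is position 5 + 1 = 6.

6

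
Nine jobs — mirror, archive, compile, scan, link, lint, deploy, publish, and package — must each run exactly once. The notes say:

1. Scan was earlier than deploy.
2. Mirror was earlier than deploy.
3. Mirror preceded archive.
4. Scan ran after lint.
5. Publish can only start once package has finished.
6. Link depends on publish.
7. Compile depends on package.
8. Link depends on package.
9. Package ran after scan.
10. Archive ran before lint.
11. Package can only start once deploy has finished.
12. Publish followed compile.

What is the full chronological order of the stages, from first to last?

mirror, archive, lint, scan, deploy, package, compile, publish, link

The constraints fix every adjacent pair, so only one ordering works:
mirror → archive → lint → scan → deploy → package → compile → publish → link.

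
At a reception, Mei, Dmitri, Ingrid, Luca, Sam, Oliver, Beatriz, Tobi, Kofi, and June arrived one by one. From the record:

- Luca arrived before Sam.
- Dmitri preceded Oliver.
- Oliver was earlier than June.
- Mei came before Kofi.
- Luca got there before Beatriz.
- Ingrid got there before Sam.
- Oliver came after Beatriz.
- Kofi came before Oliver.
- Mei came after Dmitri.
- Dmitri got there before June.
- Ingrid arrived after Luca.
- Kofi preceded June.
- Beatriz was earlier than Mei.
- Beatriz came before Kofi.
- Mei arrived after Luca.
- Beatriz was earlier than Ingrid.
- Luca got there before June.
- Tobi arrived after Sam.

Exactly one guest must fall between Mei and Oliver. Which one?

Tracing the constraints gives Mei → Kofi → Oliver, so Kofi sits after Mei and before Oliver.
No other guest is forced both after Mei and before Oliver.

Kofi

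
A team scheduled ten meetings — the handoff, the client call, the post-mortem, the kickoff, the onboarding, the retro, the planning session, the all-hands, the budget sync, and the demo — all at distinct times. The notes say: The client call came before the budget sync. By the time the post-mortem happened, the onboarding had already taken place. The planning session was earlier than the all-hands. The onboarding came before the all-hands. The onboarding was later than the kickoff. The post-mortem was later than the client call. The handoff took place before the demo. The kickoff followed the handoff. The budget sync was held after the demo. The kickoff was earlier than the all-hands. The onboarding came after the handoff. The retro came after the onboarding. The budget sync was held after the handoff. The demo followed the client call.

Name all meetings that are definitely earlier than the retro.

Directly stated before the retro: the onboarding.
The handoff reaches the retro via the handoff → the onboarding → the retro.
The kickoff reaches the retro via the kickoff → the onboarding → the retro.
No chain forces the planning session (or any of the others) ahead of the retro.

the handoff, the kickoff, the onboarding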